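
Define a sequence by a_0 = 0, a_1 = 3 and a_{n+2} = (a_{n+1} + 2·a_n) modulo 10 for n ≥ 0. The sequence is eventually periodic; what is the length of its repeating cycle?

4

a_0 = 0; a_1 = 3; a_2 = 3; a_3 = 9; a_4 = 5; a_5 = 3; a_6 = 3.
Since (a_5, a_6) = (a_1, a_2) = (3, 3) (two consecutive terms determine the rest), the sequence is eventually periodic: after a pre-period of length 1 it cycles with period 4.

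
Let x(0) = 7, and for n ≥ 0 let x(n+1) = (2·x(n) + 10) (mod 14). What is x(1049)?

Computing terms: x(0) = 7; x(1) = 10; x(2) = 2; x(3) = 0; x(4) = 10.
Since x(4) = x(1) = 10, the sequence is eventually periodic: after a pre-period of length 1 it cycles with period 3.
For n ≥ 1, x(n) depends only on (n - 1) mod 3. (1049 - 1) mod 3 = 1, so x(1049) = x(2) = 2.

2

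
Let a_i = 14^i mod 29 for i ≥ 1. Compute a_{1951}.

Computing terms: a_1 = 14,  a_2 = 22,  a_3 = 18,  a_4 = 20,  a_5 = 19,  a_6 = 5,  a_7 = 12,  a_8 = 23,  a_9 = 3,  a_{10} = 13,  a_{11} = 8,  a_{12} = 25,  a_{13} = 2,  a_{14} = 28,  a_{15} = 15,  a_{16} = 7,  a_{17} = 11,  a_{18} = 9,  a_{19} = 10,  a_{20} = 24,  a_{21} = 17,  a_{22} = 6,  a_{23} = 26,  a_{24} = 16,  a_{25} = 21,  a_{26} = 4,  a_{27} = 27,  a_{28} = 1,  a_{29} = 14.
The sequence repeats with period 28.
(1951 - 1) mod 28 = 18, so a_{1951} = a_{19} = 10.

10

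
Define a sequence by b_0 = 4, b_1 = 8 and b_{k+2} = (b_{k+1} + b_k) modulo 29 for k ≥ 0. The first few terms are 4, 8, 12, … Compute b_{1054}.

Computing terms: b_0 = 4,  b_1 = 8,  b_2 = 12,  b_3 = 20,  b_4 = 3,  b_5 = 23,  b_6 = 26,  b_7 = 20,  b_8 = 17,  b_9 = 8,  b_{10} = 25,  b_{11} = 4,  b_{12} = 0,  b_{13} = 4,  b_{14} = 4,  b_{15} = 8.
Since (b_{14}, b_{15}) = (b_0, b_1) = (4, 8) (two consecutive terms determine the rest), the sequence is periodic with period 14.
(1054 - 0) mod 14 = 4, so b_{1054} = b_4 = 3.

3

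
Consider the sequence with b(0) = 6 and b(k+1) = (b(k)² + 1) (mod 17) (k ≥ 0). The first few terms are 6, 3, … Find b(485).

5

b(0) = 6,  b(1) = 3,  b(2) = 10,  b(3) = 16,  b(4) = 2,  b(5) = 5,  b(6) = 9,  b(7) = 14,  b(8) = 10.
Since b(8) = b(2) = 10, the sequence is eventually periodic: after a pre-period of length 2 it cycles with period 6.
For k ≥ 2, b(k) depends only on (k - 2) mod 6. (485 - 2) mod 6 = 3, so b(485) = b(5) = 5.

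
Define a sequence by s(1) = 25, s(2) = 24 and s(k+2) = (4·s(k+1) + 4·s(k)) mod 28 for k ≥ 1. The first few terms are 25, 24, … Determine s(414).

Computing terms: s(1) = 25,  s(2) = 24,  s(3) = 0,  s(4) = 12,  s(5) = 20,  s(6) = 16,  s(7) = 4,  s(8) = 24,  s(9) = 0.
Since (s(8), s(9)) = (s(2), s(3)) = (24, 0) (two consecutive terms determine the rest), the sequence is eventually periodic: after a pre-period of length 1 it cycles with period 6.
For k ≥ 2, s(k) depends only on (k - 2) mod 6. (414 - 2) mod 6 = 4, so s(414) = s(6) = 16.

16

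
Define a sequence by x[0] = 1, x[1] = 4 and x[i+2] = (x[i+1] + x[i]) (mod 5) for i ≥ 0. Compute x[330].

Listing terms: x[0] = 1,  x[1] = 4,  x[2] = 0,  x[3] = 4,  x[4] = 4,  x[5] = 3,  x[6] = 2,  x[7] = 0,  x[8] = 2,  x[9] = 2,  x[10] = 4,  x[11] = 1,  x[12] = 0,  x[13] = 1,  x[14] = 1,  x[15] = 2,  x[16] = 3,  x[17] = 0,  x[18] = 3,  x[19] = 3,  x[20] = 1,  x[21] = 4.
Since (x[20], x[21]) = (x[0], x[1]) = (1, 4) (two consecutive terms determine the rest), the sequence is periodic with period 20.
So x[330] = x[0 + ((330-0) mod 20)] = x[10] = 4.

4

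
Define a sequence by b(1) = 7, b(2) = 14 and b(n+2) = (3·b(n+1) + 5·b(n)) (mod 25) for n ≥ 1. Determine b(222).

Computing terms: b(1) = 7, b(2) = 14, b(3) = 2, b(4) = 1, b(5) = 13, b(6) = 19, b(7) = 22, b(8) = 11, b(9) = 18, b(10) = 9, b(11) = 17, b(12) = 21, b(13) = 23, b(14) = 24, b(15) = 12, b(16) = 6, b(17) = 3, b(18) = 14, b(19) = 7, b(20) = 16, b(21) = 8, b(22) = 4, b(23) = 2, b(24) = 1.
Since (b(23), b(24)) = (b(3), b(4)) = (2, 1) (two consecutive terms determine the rest), the sequence is eventually periodic: after a pre-period of length 2 it cycles with period 20.
For n ≥ 3, b(n) depends only on (n - 3) mod 20. (222 - 3) mod 20 = 19, so b(222) = b(22) = 4.

4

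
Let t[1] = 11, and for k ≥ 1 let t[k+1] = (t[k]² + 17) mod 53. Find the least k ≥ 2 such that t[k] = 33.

We have t[1] = 11, t[2] = 32, t[3] = 34, t[4] = 7, t[5] = 13, t[6] = 27, t[7] = 4, t[8] = 33, t[9] = 46, t[10] = 13.
Since t[10] = t[5] = 13, the sequence is eventually periodic: after a pre-period of length 4 it cycles with period 5.
The value 33 first appears (with k ≥ 2) at t[8].

8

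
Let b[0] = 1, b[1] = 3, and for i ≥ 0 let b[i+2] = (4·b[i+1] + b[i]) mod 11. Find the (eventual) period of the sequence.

Listing terms: b[0] = 1; b[1] = 3; b[2] = 2; b[3] = 0; b[4] = 2; b[5] = 8; b[6] = 1; b[7] = 1; b[8] = 5; b[9] = 10; b[10] = 1; b[11] = 3.
Since (b[10], b[11]) = (b[0], b[1]) = (1, 3) (two consecutive terms determine the rest), the sequence is periodic with period 10.

10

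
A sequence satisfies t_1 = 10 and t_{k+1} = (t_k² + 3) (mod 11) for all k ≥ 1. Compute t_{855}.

We have t_1 = 10, t_2 = 4, t_3 = 8, t_4 = 1, t_5 = 4.
Since t_5 = t_2 = 4, the sequence is eventually periodic: after a pre-period of length 1 it cycles with period 3.
For k ≥ 2, t_k depends only on (k - 2) mod 3. (855 - 2) mod 3 = 1, so t_{855} = t_3 = 8.

8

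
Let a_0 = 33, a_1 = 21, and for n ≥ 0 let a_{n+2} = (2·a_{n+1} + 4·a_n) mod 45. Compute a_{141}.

6

a_0 = 33,  a_1 = 21,  a_2 = 39,  a_3 = 27,  a_4 = 30,  a_5 = 33,  a_6 = 6,  a_7 = 9,  a_8 = 42,  a_9 = 30,  a_{10} = 3,  a_{11} = 36,  a_{12} = 39,  a_{13} = 42,  a_{14} = 15,  a_{15} = 18,  a_{16} = 6,  a_{17} = 39,  a_{18} = 12,  a_{19} = 0,  a_{20} = 3,  a_{21} = 6,  a_{22} = 24,  a_{23} = 27,  a_{24} = 15,  a_{25} = 3,  a_{26} = 21,  a_{27} = 9,  a_{28} = 12,  a_{29} = 15,  a_{30} = 33,  a_{31} = 36,  a_{32} = 24,  a_{33} = 12,  a_{34} = 30,  a_{35} = 18,  a_{36} = 21,  a_{37} = 24,  a_{38} = 42,  a_{39} = 0,  a_{40} = 33,  a_{41} = 21.
The sequence repeats with period 40.
(141 - 0) mod 40 = 21, so a_{141} = a_{21} = 6.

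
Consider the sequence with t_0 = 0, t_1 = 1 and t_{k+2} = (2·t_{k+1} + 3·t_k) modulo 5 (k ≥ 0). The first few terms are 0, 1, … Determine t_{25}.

We have t_0 = 0,  t_1 = 1,  t_2 = 2,  t_3 = 2,  t_4 = 0,  t_5 = 1.
The sequence repeats with period 4.
(25 - 0) mod 4 = 1, so t_{25} = t_1 = 1.

1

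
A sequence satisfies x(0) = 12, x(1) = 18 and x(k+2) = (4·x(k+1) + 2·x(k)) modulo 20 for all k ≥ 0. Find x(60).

Listing terms: x(0) = 12; x(1) = 18; x(2) = 16; x(3) = 0; x(4) = 12; x(5) = 8; x(6) = 16; x(7) = 0.
Since (x(6), x(7)) = (x(2), x(3)) = (16, 0) (two consecutive terms determine the rest), the sequence is eventually periodic: after a pre-period of length 2 it cycles with period 4.
For k ≥ 2, x(k) depends only on (k - 2) mod 4. (60 - 2) mod 4 = 2, so x(60) = x(4) = 12.

12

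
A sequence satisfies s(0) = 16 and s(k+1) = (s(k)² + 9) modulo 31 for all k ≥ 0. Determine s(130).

13

Listing terms: s(0) = 16,  s(1) = 17,  s(2) = 19,  s(3) = 29,  s(4) = 13,  s(5) = 23,  s(6) = 11,  s(7) = 6,  s(8) = 14,  s(9) = 19.
Since s(9) = s(2) = 19, the sequence is eventually periodic: after a pre-period of length 2 it cycles with period 7.
For k ≥ 2, s(k) depends only on (k - 2) mod 7. (130 - 2) mod 7 = 2, so s(130) = s(4) = 13.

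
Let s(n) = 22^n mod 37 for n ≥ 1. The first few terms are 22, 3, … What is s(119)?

18

We have s(1) = 22; s(2) = 3; s(3) = 29; s(4) = 9; s(5) = 13; s(6) = 27; s(7) = 2; s(8) = 7; s(9) = 6; s(10) = 21; s(11) = 18; s(12) = 26; s(13) = 17; s(14) = 4; s(15) = 14; s(16) = 12; s(17) = 5; s(18) = 36; s(19) = 15; s(20) = 34; s(21) = 8; s(22) = 28; s(23) = 24; s(24) = 10; s(25) = 35; s(26) = 30; s(27) = 31; s(28) = 16; s(29) = 19; s(30) = 11; s(31) = 20; s(32) = 33; s(33) = 23; s(34) = 25; s(35) = 32; s(36) = 1; s(37) = 22.
The sequence repeats with period 36.
(119 - 1) mod 36 = 10, so s(119) = s(11) = 18.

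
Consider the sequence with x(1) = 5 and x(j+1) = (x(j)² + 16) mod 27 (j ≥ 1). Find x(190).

Computing terms: x(1) = 5,  x(2) = 14,  x(3) = 23,  x(4) = 5.
The sequence repeats with period 3.
So x(190) = x(1 + ((190-1) mod 3)) = x(1) = 5.

5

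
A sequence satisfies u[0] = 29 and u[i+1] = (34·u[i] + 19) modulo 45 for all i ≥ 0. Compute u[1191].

u[0] = 29, u[1] = 15, u[2] = 34, u[3] = 5, u[4] = 9, u[5] = 10, u[6] = 44, u[7] = 30, u[8] = 4, u[9] = 20, u[10] = 24, u[11] = 25, u[12] = 14, u[13] = 0, u[14] = 19, u[15] = 35, u[16] = 39, u[17] = 40, u[18] = 29.
The sequence repeats with period 18.
(1191 - 0) mod 18 = 3, so u[1191] = u[3] = 5.

5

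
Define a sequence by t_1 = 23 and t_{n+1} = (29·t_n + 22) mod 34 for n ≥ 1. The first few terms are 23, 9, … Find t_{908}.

Listing terms: t_1 = 23; t_2 = 9; t_3 = 11; t_4 = 1; t_5 = 17; t_6 = 5; t_7 = 31; t_8 = 3; t_9 = 7; t_{10} = 21; t_{11} = 19; t_{12} = 29; t_{13} = 13; t_{14} = 25; t_{15} = 33; t_{16} = 27; t_{17} = 23.
The sequence repeats with period 16.
(908 - 1) mod 16 = 11, so t_{908} = t_{12} = 29.

29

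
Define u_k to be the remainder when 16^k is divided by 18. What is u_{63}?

We have u_0 = 1, u_1 = 16, u_2 = 4, u_3 = 10, u_4 = 16.
Since u_4 = u_1 = 16, the sequence is eventually periodic: after a pre-period of length 1 it cycles with period 3.
For k ≥ 1, u_k depends only on (k - 1) mod 3. (63 - 1) mod 3 = 2, so u_{63} = u_3 = 10.

10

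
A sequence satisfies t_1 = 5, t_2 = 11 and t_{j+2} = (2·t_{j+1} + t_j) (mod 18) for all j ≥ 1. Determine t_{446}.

7

t_1 = 5, t_2 = 11, t_3 = 9, t_4 = 11, t_5 = 13, t_6 = 1, t_7 = 15, t_8 = 13, t_9 = 5, t_{10} = 5, t_{11} = 15, t_{12} = 17, t_{13} = 13, t_{14} = 7, t_{15} = 9, t_{16} = 7, t_{17} = 5, t_{18} = 17, t_{19} = 3, t_{20} = 5, t_{21} = 13, t_{22} = 13, t_{23} = 3, t_{24} = 1, t_{25} = 5, t_{26} = 11.
Since (t_{25}, t_{26}) = (t_1, t_2) = (5, 11) (two consecutive terms determine the rest), the sequence is periodic with period 24.
So t_{446} = t_{1 + ((446-1) mod 24)} = t_{14} = 7.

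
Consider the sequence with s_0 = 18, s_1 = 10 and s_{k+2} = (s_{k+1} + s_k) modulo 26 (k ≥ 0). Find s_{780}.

8

We have s_0 = 18,  s_1 = 10,  s_2 = 2,  s_3 = 12,  s_4 = 14,  s_5 = 0,  s_6 = 14,  s_7 = 14,  s_8 = 2,  s_9 = 16,  s_{10} = 18,  s_{11} = 8,  s_{12} = 0,  s_{13} = 8,  s_{14} = 8,  s_{15} = 16,  s_{16} = 24,  s_{17} = 14,  s_{18} = 12,  s_{19} = 0,  s_{20} = 12,  s_{21} = 12,  s_{22} = 24,  s_{23} = 10,  s_{24} = 8,  s_{25} = 18,  s_{26} = 0,  s_{27} = 18,  s_{28} = 18,  s_{29} = 10.
The sequence repeats with period 28.
So s_{780} = s_{0 + ((780-0) mod 28)} = s_{24} = 8.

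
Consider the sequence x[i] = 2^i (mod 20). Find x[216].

Listing terms: x[1] = 2,  x[2] = 4,  x[3] = 8,  x[4] = 16,  x[5] = 12,  x[6] = 4.
Since x[6] = x[2] = 4, the sequence is eventually periodic: after a pre-period of length 1 it cycles with period 4.
For i ≥ 2, x[i] depends only on (i - 2) mod 4. (216 - 2) mod 4 = 2, so x[216] = x[4] = 16.

16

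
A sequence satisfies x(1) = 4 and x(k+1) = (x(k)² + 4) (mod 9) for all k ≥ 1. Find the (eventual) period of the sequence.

3

Listing terms: x(1) = 4,  x(2) = 2,  x(3) = 8,  x(4) = 5,  x(5) = 2.
Since x(5) = x(2) = 2, the sequence is eventually periodic: after a pre-period of length 1 it cycles with period 3.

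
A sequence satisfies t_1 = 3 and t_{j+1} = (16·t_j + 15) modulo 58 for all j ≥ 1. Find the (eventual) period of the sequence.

7

t_1 = 3, t_2 = 5, t_3 = 37, t_4 = 27, t_5 = 41, t_6 = 33, t_7 = 21, t_8 = 3.
The sequence repeats with period 7.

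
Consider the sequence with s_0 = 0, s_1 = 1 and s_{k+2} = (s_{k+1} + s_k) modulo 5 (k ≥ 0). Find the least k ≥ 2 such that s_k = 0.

Listing terms: s_0 = 0, s_1 = 1, s_2 = 1, s_3 = 2, s_4 = 3, s_5 = 0, s_6 = 3, s_7 = 3, s_8 = 1, s_9 = 4, s_{10} = 0, s_{11} = 4, s_{12} = 4, s_{13} = 3, s_{14} = 2, s_{15} = 0, s_{16} = 2, s_{17} = 2, s_{18} = 4, s_{19} = 1, s_{20} = 0, s_{21} = 1.
Since (s_{20}, s_{21}) = (s_0, s_1) = (0, 1) (two consecutive terms determine the rest), the sequence is periodic with period 20.
The value 0 first appears (with k ≥ 2) at s_5.

5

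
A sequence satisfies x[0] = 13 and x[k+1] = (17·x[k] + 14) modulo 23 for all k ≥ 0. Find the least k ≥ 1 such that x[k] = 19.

x[0] = 13; x[1] = 5; x[2] = 7; x[3] = 18; x[4] = 21; x[5] = 3; x[6] = 19; x[7] = 15; x[8] = 16; x[9] = 10; x[10] = 0; x[11] = 14; x[12] = 22; x[13] = 20; x[14] = 9; x[15] = 6; x[16] = 1; x[17] = 8; x[18] = 12; x[19] = 11; x[20] = 17; x[21] = 4; x[22] = 13.
Since x[22] = x[0] = 13, the sequence is periodic with period 22.
The value 19 first appears (with k ≥ 1) at x[6].

6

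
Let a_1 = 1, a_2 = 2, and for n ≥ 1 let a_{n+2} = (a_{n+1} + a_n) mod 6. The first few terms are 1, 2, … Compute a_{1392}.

1

We have a_1 = 1, a_2 = 2, a_3 = 3, a_4 = 5, a_5 = 2, a_6 = 1, a_7 = 3, a_8 = 4, a_9 = 1, a_{10} = 5, a_{11} = 0, a_{12} = 5, a_{13} = 5, a_{14} = 4, a_{15} = 3, a_{16} = 1, a_{17} = 4, a_{18} = 5, a_{19} = 3, a_{20} = 2, a_{21} = 5, a_{22} = 1, a_{23} = 0, a_{24} = 1, a_{25} = 1, a_{26} = 2.
The sequence repeats with period 24.
So a_{1392} = a_{1 + ((1392-1) mod 24)} = a_{24} = 1.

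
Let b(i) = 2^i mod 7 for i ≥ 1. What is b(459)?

1

We have b(1) = 2; b(2) = 4; b(3) = 1; b(4) = 2.
Since b(4) = b(1) = 2, the sequence is periodic with period 3.
(459 - 1) mod 3 = 2, so b(459) = b(3) = 1.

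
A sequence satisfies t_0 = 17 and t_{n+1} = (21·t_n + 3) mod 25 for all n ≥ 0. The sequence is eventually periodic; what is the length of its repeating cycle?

We have t_0 = 17, t_1 = 10, t_2 = 13, t_3 = 1, t_4 = 24, t_5 = 7, t_6 = 0, t_7 = 3, t_8 = 16, t_9 = 14, t_{10} = 22, t_{11} = 15, t_{12} = 18, t_{13} = 6, t_{14} = 4, t_{15} = 12, t_{16} = 5, t_{17} = 8, t_{18} = 21, t_{19} = 19, t_{20} = 2, t_{21} = 20, t_{22} = 23, t_{23} = 11, t_{24} = 9, t_{25} = 17.
The sequence repeats with period 25.

25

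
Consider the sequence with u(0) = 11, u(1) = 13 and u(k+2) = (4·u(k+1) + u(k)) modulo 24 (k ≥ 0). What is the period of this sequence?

8

We have u(0) = 11, u(1) = 13, u(2) = 15, u(3) = 1, u(4) = 19, u(5) = 5, u(6) = 15, u(7) = 17, u(8) = 11, u(9) = 13.
Since (u(8), u(9)) = (u(0), u(1)) = (11, 13) (two consecutive terms determine the rest), the sequence is periodic with period 8.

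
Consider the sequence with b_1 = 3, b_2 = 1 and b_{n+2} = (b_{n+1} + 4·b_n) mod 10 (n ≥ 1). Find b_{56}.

1

We have b_1 = 3, b_2 = 1, b_3 = 3, b_4 = 7, b_5 = 9, b_6 = 7, b_7 = 3, b_8 = 1.
Since (b_7, b_8) = (b_1, b_2) = (3, 1) (two consecutive terms determine the rest), the sequence is periodic with period 6.
(56 - 1) mod 6 = 1, so b_{56} = b_2 = 1.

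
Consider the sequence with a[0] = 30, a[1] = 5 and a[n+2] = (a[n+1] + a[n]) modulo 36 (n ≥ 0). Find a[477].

28

Computing terms: a[0] = 30,  a[1] = 5,  a[2] = 35,  a[3] = 4,  a[4] = 3,  a[5] = 7,  a[6] = 10,  a[7] = 17,  a[8] = 27,  a[9] = 8,  a[10] = 35,  a[11] = 7,  a[12] = 6,  a[13] = 13,  a[14] = 19,  a[15] = 32,  a[16] = 15,  a[17] = 11,  a[18] = 26,  a[19] = 1,  a[20] = 27,  a[21] = 28,  a[22] = 19,  a[23] = 11,  a[24] = 30,  a[25] = 5.
The sequence repeats with period 24.
So a[477] = a[0 + ((477-0) mod 24)] = a[21] = 28.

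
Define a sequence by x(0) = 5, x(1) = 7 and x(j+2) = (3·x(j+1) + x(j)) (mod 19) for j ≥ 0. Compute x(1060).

14

Computing terms: x(0) = 5; x(1) = 7; x(2) = 7; x(3) = 9; x(4) = 15; x(5) = 16; x(6) = 6; x(7) = 15; x(8) = 13; x(9) = 16; x(10) = 4; x(11) = 9; x(12) = 12; x(13) = 7; x(14) = 14; x(15) = 11; x(16) = 9; x(17) = 0; x(18) = 9; x(19) = 8; x(20) = 14; x(21) = 12; x(22) = 12; x(23) = 10; x(24) = 4; x(25) = 3; x(26) = 13; x(27) = 4; x(28) = 6; x(29) = 3; x(30) = 15; x(31) = 10; x(32) = 7; x(33) = 12; x(34) = 5; x(35) = 8; x(36) = 10; x(37) = 0; x(38) = 10; x(39) = 11; x(40) = 5; x(41) = 7.
The sequence repeats with period 40.
So x(1060) = x(0 + ((1060-0) mod 40)) = x(20) = 14.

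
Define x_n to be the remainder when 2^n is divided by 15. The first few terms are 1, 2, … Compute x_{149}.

2

Computing terms: x_0 = 1,  x_1 = 2,  x_2 = 4,  x_3 = 8,  x_4 = 1.
The sequence repeats with period 4.
So x_{149} = x_{0 + ((149-0) mod 4)} = x_1 = 2.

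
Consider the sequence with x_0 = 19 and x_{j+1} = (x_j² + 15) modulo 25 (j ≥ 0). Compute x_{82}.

x_0 = 19; x_1 = 1; x_2 = 16; x_3 = 21; x_4 = 6; x_5 = 1.
Since x_5 = x_1 = 1, the sequence is eventually periodic: after a pre-period of length 1 it cycles with period 4.
For j ≥ 1, x_j depends only on (j - 1) mod 4. (82 - 1) mod 4 = 1, so x_{82} = x_2 = 16.

16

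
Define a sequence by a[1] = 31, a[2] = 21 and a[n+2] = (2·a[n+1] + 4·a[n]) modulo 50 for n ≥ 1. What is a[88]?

a[1] = 31; a[2] = 21; a[3] = 16; a[4] = 16; a[5] = 46; a[6] = 6; a[7] = 46; a[8] = 16; a[9] = 16.
Since (a[8], a[9]) = (a[3], a[4]) = (16, 16) (two consecutive terms determine the rest), the sequence is eventually periodic: after a pre-period of length 2 it cycles with period 5.
For n ≥ 3, a[n] depends only on (n - 3) mod 5. (88 - 3) mod 5 = 0, so a[88] = a[3] = 16.

16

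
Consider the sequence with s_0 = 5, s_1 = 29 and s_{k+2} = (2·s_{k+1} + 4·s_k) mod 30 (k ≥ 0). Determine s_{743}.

22

We have s_0 = 5; s_1 = 29; s_2 = 18; s_3 = 2; s_4 = 16; s_5 = 10; s_6 = 24; s_7 = 28; s_8 = 2; s_9 = 26; s_{10} = 0; s_{11} = 14; s_{12} = 28; s_{13} = 22; s_{14} = 6; s_{15} = 10; s_{16} = 14; s_{17} = 8; s_{18} = 12; s_{19} = 26; s_{20} = 10; s_{21} = 4; s_{22} = 18; s_{23} = 22; s_{24} = 26; s_{25} = 20; s_{26} = 24; s_{27} = 8; s_{28} = 22; s_{29} = 16; s_{30} = 0; s_{31} = 4; s_{32} = 8; s_{33} = 2; s_{34} = 6; s_{35} = 20; s_{36} = 4; s_{37} = 28; s_{38} = 12; s_{39} = 16; s_{40} = 20; s_{41} = 14; s_{42} = 18; s_{43} = 2.
Since (s_{42}, s_{43}) = (s_2, s_3) = (18, 2) (two consecutive terms determine the rest), the sequence is eventually periodic: after a pre-period of length 2 it cycles with period 40.
For k ≥ 2, s_k depends only on (k - 2) mod 40. (743 - 2) mod 40 = 21, so s_{743} = s_{23} = 22.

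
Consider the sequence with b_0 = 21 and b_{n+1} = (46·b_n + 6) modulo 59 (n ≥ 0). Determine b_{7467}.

20

We have b_0 = 21; b_1 = 28; b_2 = 55; b_3 = 58; b_4 = 19; b_5 = 54; b_6 = 12; b_7 = 27; b_8 = 9; b_9 = 7; b_{10} = 33; b_{11} = 49; b_{12} = 18; b_{13} = 8; b_{14} = 20; b_{15} = 41; b_{16} = 4; b_{17} = 13; b_{18} = 14; b_{19} = 1; b_{20} = 52; b_{21} = 38; b_{22} = 43; b_{23} = 37; b_{24} = 56; b_{25} = 45; b_{26} = 11; b_{27} = 40; b_{28} = 17; b_{29} = 21.
Since b_{29} = b_0 = 21, the sequence is periodic with period 29.
So b_{7467} = b_{0 + ((7467-0) mod 29)} = b_{14} = 20.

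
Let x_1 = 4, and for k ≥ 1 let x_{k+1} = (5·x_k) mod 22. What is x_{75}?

Computing terms: x_1 = 4,  x_2 = 20,  x_3 = 12,  x_4 = 16,  x_5 = 14,  x_6 = 4.
The sequence repeats with period 5.
(75 - 1) mod 5 = 4, so x_{75} = x_5 = 14.

14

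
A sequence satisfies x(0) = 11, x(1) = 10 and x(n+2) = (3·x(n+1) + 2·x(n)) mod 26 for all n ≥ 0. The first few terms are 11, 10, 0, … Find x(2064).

24

x(0) = 11,  x(1) = 10,  x(2) = 0,  x(3) = 20,  x(4) = 8,  x(5) = 12,  x(6) = 0,  x(7) = 24,  x(8) = 20,  x(9) = 4,  x(10) = 0,  x(11) = 8,  x(12) = 24,  x(13) = 10,  x(14) = 0.
Since (x(13), x(14)) = (x(1), x(2)) = (10, 0) (two consecutive terms determine the rest), the sequence is eventually periodic: after a pre-period of length 1 it cycles with period 12.
For n ≥ 1, x(n) depends only on (n - 1) mod 12. (2064 - 1) mod 12 = 11, so x(2064) = x(12) = 24.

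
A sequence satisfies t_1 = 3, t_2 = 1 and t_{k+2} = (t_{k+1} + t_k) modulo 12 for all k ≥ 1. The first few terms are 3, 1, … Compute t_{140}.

5

Computing terms: t_1 = 3, t_2 = 1, t_3 = 4, t_4 = 5, t_5 = 9, t_6 = 2, t_7 = 11, t_8 = 1, t_9 = 0, t_{10} = 1, t_{11} = 1, t_{12} = 2, t_{13} = 3, t_{14} = 5, t_{15} = 8, t_{16} = 1, t_{17} = 9, t_{18} = 10, t_{19} = 7, t_{20} = 5, t_{21} = 0, t_{22} = 5, t_{23} = 5, t_{24} = 10, t_{25} = 3, t_{26} = 1.
The sequence repeats with period 24.
(140 - 1) mod 24 = 19, so t_{140} = t_{20} = 5.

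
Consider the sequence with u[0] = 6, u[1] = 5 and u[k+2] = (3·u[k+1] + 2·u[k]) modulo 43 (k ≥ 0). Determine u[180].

u[0] = 6; u[1] = 5; u[2] = 27; u[3] = 5; u[4] = 26; u[5] = 2; u[6] = 15; u[7] = 6; u[8] = 5.
The sequence repeats with period 7.
(180 - 0) mod 7 = 5, so u[180] = u[5] = 2.

2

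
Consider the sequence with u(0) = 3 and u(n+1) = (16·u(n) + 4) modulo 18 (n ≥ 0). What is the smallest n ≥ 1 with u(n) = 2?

Listing terms: u(0) = 3, u(1) = 16, u(2) = 8, u(3) = 6, u(4) = 10, u(5) = 2, u(6) = 0, u(7) = 4, u(8) = 14, u(9) = 12, u(10) = 16.
Since u(10) = u(1) = 16, the sequence is eventually periodic: after a pre-period of length 1 it cycles with period 9.
The value 2 first appears (with n ≥ 1) at u(5).

5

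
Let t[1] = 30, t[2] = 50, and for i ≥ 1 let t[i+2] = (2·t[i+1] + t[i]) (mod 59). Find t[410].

12

We have t[1] = 30,  t[2] = 50,  t[3] = 12,  t[4] = 15,  t[5] = 42,  t[6] = 40,  t[7] = 4,  t[8] = 48,  t[9] = 41,  t[10] = 12,  t[11] = 6,  t[12] = 24,  t[13] = 54,  t[14] = 14,  t[15] = 23,  t[16] = 1,  t[17] = 25,  t[18] = 51,  t[19] = 9,  t[20] = 10,  t[21] = 29,  t[22] = 9,  t[23] = 47,  t[24] = 44,  t[25] = 17,  t[26] = 19,  t[27] = 55,  t[28] = 11,  t[29] = 18,  t[30] = 47,  t[31] = 53,  t[32] = 35,  t[33] = 5,  t[34] = 45,  t[35] = 36,  t[36] = 58,  t[37] = 34,  t[38] = 8,  t[39] = 50,  t[40] = 49,  t[41] = 30,  t[42] = 50.
Since (t[41], t[42]) = (t[1], t[2]) = (30, 50) (two consecutive terms determine the rest), the sequence is periodic with period 40.
(410 - 1) mod 40 = 9, so t[410] = t[10] = 12.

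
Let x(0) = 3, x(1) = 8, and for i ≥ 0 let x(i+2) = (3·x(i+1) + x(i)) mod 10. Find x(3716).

Listing terms: x(0) = 3, x(1) = 8, x(2) = 7, x(3) = 9, x(4) = 4, x(5) = 1, x(6) = 7, x(7) = 2, x(8) = 3, x(9) = 1, x(10) = 6, x(11) = 9, x(12) = 3, x(13) = 8.
The sequence repeats with period 12.
(3716 - 0) mod 12 = 8, so x(3716) = x(8) = 3.

3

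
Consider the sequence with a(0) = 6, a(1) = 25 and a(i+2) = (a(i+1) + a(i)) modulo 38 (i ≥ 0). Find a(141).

32

a(0) = 6,  a(1) = 25,  a(2) = 31,  a(3) = 18,  a(4) = 11,  a(5) = 29,  a(6) = 2,  a(7) = 31,  a(8) = 33,  a(9) = 26,  a(10) = 21,  a(11) = 9,  a(12) = 30,  a(13) = 1,  a(14) = 31,  a(15) = 32,  a(16) = 25,  a(17) = 19,  a(18) = 6,  a(19) = 25.
The sequence repeats with period 18.
(141 - 0) mod 18 = 15, so a(141) = a(15) = 32.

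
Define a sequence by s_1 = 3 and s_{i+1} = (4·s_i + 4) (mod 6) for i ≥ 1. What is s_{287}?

We have s_1 = 3, s_2 = 4, s_3 = 2, s_4 = 0, s_5 = 4.
Since s_5 = s_2 = 4, the sequence is eventually periodic: after a pre-period of length 1 it cycles with period 3.
For i ≥ 2, s_i depends only on (i - 2) mod 3. (287 - 2) mod 3 = 0, so s_{287} = s_2 = 4.

4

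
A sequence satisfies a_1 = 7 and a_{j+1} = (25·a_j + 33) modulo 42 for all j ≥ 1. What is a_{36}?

4

We have a_1 = 7,  a_2 = 40,  a_3 = 25,  a_4 = 28,  a_5 = 19,  a_6 = 4,  a_7 = 7.
The sequence repeats with period 6.
So a_{36} = a_{1 + ((36-1) mod 6)} = a_6 = 4.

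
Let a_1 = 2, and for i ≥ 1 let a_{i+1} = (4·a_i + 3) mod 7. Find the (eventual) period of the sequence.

a_1 = 2,  a_2 = 4,  a_3 = 5,  a_4 = 2.
The sequence repeats with period 3.

3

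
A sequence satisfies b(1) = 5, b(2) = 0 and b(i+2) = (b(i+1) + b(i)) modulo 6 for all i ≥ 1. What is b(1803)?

5

b(1) = 5; b(2) = 0; b(3) = 5; b(4) = 5; b(5) = 4; b(6) = 3; b(7) = 1; b(8) = 4; b(9) = 5; b(10) = 3; b(11) = 2; b(12) = 5; b(13) = 1; b(14) = 0; b(15) = 1; b(16) = 1; b(17) = 2; b(18) = 3; b(19) = 5; b(20) = 2; b(21) = 1; b(22) = 3; b(23) = 4; b(24) = 1; b(25) = 5; b(26) = 0.
Since (b(25), b(26)) = (b(1), b(2)) = (5, 0) (two consecutive terms determine the rest), the sequence is periodic with period 24.
(1803 - 1) mod 24 = 2, so b(1803) = b(3) = 5.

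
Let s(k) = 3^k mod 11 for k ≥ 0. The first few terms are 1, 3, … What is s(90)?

1

Listing terms: s(0) = 1,  s(1) = 3,  s(2) = 9,  s(3) = 5,  s(4) = 4,  s(5) = 1.
The sequence repeats with period 5.
(90 - 0) mod 5 = 0, so s(90) = s(0) = 1.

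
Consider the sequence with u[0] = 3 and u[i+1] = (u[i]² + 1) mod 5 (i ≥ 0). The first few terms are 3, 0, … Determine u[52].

Computing terms: u[0] = 3, u[1] = 0, u[2] = 1, u[3] = 2, u[4] = 0.
Since u[4] = u[1] = 0, the sequence is eventually periodic: after a pre-period of length 1 it cycles with period 3.
For i ≥ 1, u[i] depends only on (i - 1) mod 3. (52 - 1) mod 3 = 0, so u[52] = u[1] = 0.

0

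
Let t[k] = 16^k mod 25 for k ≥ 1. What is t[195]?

We have t[1] = 16,  t[2] = 6,  t[3] = 21,  t[4] = 11,  t[5] = 1,  t[6] = 16.
Since t[6] = t[1] = 16, the sequence is periodic with period 5.
So t[195] = t[1 + ((195-1) mod 5)] = t[5] = 1.

1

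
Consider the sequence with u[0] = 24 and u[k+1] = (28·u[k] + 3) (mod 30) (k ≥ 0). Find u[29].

u[0] = 24,  u[1] = 15,  u[2] = 3,  u[3] = 27,  u[4] = 9,  u[5] = 15.
Since u[5] = u[1] = 15, the sequence is eventually periodic: after a pre-period of length 1 it cycles with period 4.
For k ≥ 1, u[k] depends only on (k - 1) mod 4. (29 - 1) mod 4 = 0, so u[29] = u[1] = 15.

15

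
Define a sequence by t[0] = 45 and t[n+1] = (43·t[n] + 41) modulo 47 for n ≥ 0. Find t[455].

10

Listing terms: t[0] = 45,  t[1] = 2,  t[2] = 33,  t[3] = 3,  t[4] = 29,  t[5] = 19,  t[6] = 12,  t[7] = 40,  t[8] = 22,  t[9] = 0,  t[10] = 41,  t[11] = 18,  t[12] = 16,  t[13] = 24,  t[14] = 39,  t[15] = 26,  t[16] = 31,  t[17] = 11,  t[18] = 44,  t[19] = 6,  t[20] = 17,  t[21] = 20,  t[22] = 8,  t[23] = 9,  t[24] = 5,  t[25] = 21,  t[26] = 4,  t[27] = 25,  t[28] = 35,  t[29] = 42,  t[30] = 14,  t[31] = 32,  t[32] = 7,  t[33] = 13,  t[34] = 36,  t[35] = 38,  t[36] = 30,  t[37] = 15,  t[38] = 28,  t[39] = 23,  t[40] = 43,  t[41] = 10,  t[42] = 1,  t[43] = 37,  t[44] = 34,  t[45] = 46,  t[46] = 45.
Since t[46] = t[0] = 45, the sequence is periodic with period 46.
(455 - 0) mod 46 = 41, so t[455] = t[41] = 10.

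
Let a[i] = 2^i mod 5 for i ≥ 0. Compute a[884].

1

a[0] = 1; a[1] = 2; a[2] = 4; a[3] = 3; a[4] = 1.
Since a[4] = a[0] = 1, the sequence is periodic with period 4.
So a[884] = a[0 + ((884-0) mod 4)] = a[0] = 1.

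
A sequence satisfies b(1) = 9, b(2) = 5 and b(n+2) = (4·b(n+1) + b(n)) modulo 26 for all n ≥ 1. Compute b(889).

b(1) = 9,  b(2) = 5,  b(3) = 3,  b(4) = 17,  b(5) = 19,  b(6) = 15,  b(7) = 1,  b(8) = 19,  b(9) = 25,  b(10) = 15,  b(11) = 7,  b(12) = 17,  b(13) = 23,  b(14) = 5,  b(15) = 17,  b(16) = 21,  b(17) = 23,  b(18) = 9,  b(19) = 7,  b(20) = 11,  b(21) = 25,  b(22) = 7,  b(23) = 1,  b(24) = 11,  b(25) = 19,  b(26) = 9,  b(27) = 3,  b(28) = 21,  b(29) = 9,  b(30) = 5.
Since (b(29), b(30)) = (b(1), b(2)) = (9, 5) (two consecutive terms determine the rest), the sequence is periodic with period 28.
(889 - 1) mod 28 = 20, so b(889) = b(21) = 25.

25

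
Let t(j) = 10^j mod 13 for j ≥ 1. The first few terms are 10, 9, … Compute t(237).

Listing terms: t(1) = 10, t(2) = 9, t(3) = 12, t(4) = 3, t(5) = 4, t(6) = 1, t(7) = 10.
The sequence repeats with period 6.
So t(237) = t(1 + ((237-1) mod 6)) = t(3) = 12.

12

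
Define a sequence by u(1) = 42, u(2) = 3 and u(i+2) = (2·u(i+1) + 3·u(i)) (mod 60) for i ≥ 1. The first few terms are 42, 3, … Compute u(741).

42

Listing terms: u(1) = 42,  u(2) = 3,  u(3) = 12,  u(4) = 33,  u(5) = 42,  u(6) = 3.
The sequence repeats with period 4.
So u(741) = u(1 + ((741-1) mod 4)) = u(1) = 42.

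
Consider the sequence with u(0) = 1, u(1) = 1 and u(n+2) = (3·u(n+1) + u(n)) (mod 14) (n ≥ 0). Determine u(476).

Computing terms: u(0) = 1, u(1) = 1, u(2) = 4, u(3) = 13, u(4) = 1, u(5) = 2, u(6) = 7, u(7) = 9, u(8) = 6, u(9) = 13, u(10) = 3, u(11) = 8, u(12) = 13, u(13) = 5, u(14) = 0, u(15) = 5, u(16) = 1, u(17) = 8, u(18) = 11, u(19) = 13, u(20) = 8, u(21) = 9, u(22) = 7, u(23) = 2, u(24) = 13, u(25) = 13, u(26) = 10, u(27) = 1, u(28) = 13, u(29) = 12, u(30) = 7, u(31) = 5, u(32) = 8, u(33) = 1, u(34) = 11, u(35) = 6, u(36) = 1, u(37) = 9, u(38) = 0, u(39) = 9, u(40) = 13, u(41) = 6, u(42) = 3, u(43) = 1, u(44) = 6, u(45) = 5, u(46) = 7, u(47) = 12, u(48) = 1, u(49) = 1.
Since (u(48), u(49)) = (u(0), u(1)) = (1, 1) (two consecutive terms determine the rest), the sequence is periodic with period 48.
(476 - 0) mod 48 = 44, so u(476) = u(44) = 6.

6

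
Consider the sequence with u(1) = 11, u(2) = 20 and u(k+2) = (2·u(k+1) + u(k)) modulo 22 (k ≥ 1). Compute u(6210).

Listing terms: u(1) = 11, u(2) = 20, u(3) = 7, u(4) = 12, u(5) = 9, u(6) = 8, u(7) = 3, u(8) = 14, u(9) = 9, u(10) = 10, u(11) = 7, u(12) = 2, u(13) = 11, u(14) = 2, u(15) = 15, u(16) = 10, u(17) = 13, u(18) = 14, u(19) = 19, u(20) = 8, u(21) = 13, u(22) = 12, u(23) = 15, u(24) = 20, u(25) = 11, u(26) = 20.
The sequence repeats with period 24.
(6210 - 1) mod 24 = 17, so u(6210) = u(18) = 14.

14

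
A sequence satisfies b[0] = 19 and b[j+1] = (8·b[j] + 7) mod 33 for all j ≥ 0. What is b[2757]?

We have b[0] = 19; b[1] = 27; b[2] = 25; b[3] = 9; b[4] = 13; b[5] = 12; b[6] = 4; b[7] = 6; b[8] = 22; b[9] = 18; b[10] = 19.
The sequence repeats with period 10.
(2757 - 0) mod 10 = 7, so b[2757] = b[7] = 6.

6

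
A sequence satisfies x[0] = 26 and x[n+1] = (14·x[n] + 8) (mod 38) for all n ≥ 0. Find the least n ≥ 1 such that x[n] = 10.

We have x[0] = 26; x[1] = 30; x[2] = 10; x[3] = 34; x[4] = 28; x[5] = 20; x[6] = 22; x[7] = 12; x[8] = 24; x[9] = 2; x[10] = 36; x[11] = 18; x[12] = 32; x[13] = 0; x[14] = 8; x[15] = 6; x[16] = 16; x[17] = 4; x[18] = 26.
The sequence repeats with period 18.
The value 10 first appears (with n ≥ 1) at x[2].

2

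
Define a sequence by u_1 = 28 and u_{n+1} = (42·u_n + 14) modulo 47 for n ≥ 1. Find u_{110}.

14

u_1 = 28,  u_2 = 15,  u_3 = 33,  u_4 = 37,  u_5 = 17,  u_6 = 23,  u_7 = 40,  u_8 = 2,  u_9 = 4,  u_{10} = 41,  u_{11} = 44,  u_{12} = 29,  u_{13} = 10,  u_{14} = 11,  u_{15} = 6,  u_{16} = 31,  u_{17} = 0,  u_{18} = 14,  u_{19} = 38,  u_{20} = 12,  u_{21} = 1,  u_{22} = 9,  u_{23} = 16,  u_{24} = 28.
The sequence repeats with period 23.
So u_{110} = u_{1 + ((110-1) mod 23)} = u_{18} = 14.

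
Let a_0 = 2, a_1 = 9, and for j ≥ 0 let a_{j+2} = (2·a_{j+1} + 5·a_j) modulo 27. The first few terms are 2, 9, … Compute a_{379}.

We have a_0 = 2; a_1 = 9; a_2 = 1; a_3 = 20; a_4 = 18; a_5 = 1; a_6 = 11; a_7 = 0; a_8 = 1; a_9 = 2; a_{10} = 9.
Since (a_9, a_{10}) = (a_0, a_1) = (2, 9) (two consecutive terms determine the rest), the sequence is periodic with period 9.
(379 - 0) mod 9 = 1, so a_{379} = a_1 = 9.

9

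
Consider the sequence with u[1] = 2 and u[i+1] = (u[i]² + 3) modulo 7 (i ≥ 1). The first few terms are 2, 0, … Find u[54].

3

Computing terms: u[1] = 2,  u[2] = 0,  u[3] = 3,  u[4] = 5,  u[5] = 0.
Since u[5] = u[2] = 0, the sequence is eventually periodic: after a pre-period of length 1 it cycles with period 3.
For i ≥ 2, u[i] depends only on (i - 2) mod 3. (54 - 2) mod 3 = 1, so u[54] = u[3] = 3.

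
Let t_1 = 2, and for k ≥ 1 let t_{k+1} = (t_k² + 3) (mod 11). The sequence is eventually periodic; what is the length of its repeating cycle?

3

Computing terms: t_1 = 2,  t_2 = 7,  t_3 = 8,  t_4 = 1,  t_5 = 4,  t_6 = 8.
Since t_6 = t_3 = 8, the sequence is eventually periodic: after a pre-period of length 2 it cycles with period 3.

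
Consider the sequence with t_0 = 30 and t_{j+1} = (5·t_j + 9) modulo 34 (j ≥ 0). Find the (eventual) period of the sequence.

We have t_0 = 30, t_1 = 23, t_2 = 22, t_3 = 17, t_4 = 26, t_5 = 3, t_6 = 24, t_7 = 27, t_8 = 8, t_9 = 15, t_{10} = 16, t_{11} = 21, t_{12} = 12, t_{13} = 1, t_{14} = 14, t_{15} = 11, t_{16} = 30.
Since t_{16} = t_0 = 30, the sequence is periodic with period 16.

16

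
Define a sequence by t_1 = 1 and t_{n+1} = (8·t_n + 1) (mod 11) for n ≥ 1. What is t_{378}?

Computing terms: t_1 = 1; t_2 = 9; t_3 = 7; t_4 = 2; t_5 = 6; t_6 = 5; t_7 = 8; t_8 = 10; t_9 = 4; t_{10} = 0; t_{11} = 1.
Since t_{11} = t_1 = 1, the sequence is periodic with period 10.
(378 - 1) mod 10 = 7, so t_{378} = t_8 = 10.

10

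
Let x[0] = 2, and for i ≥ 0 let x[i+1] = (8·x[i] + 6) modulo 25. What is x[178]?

7

Computing terms: x[0] = 2, x[1] = 22, x[2] = 7, x[3] = 12, x[4] = 2.
The sequence repeats with period 4.
(178 - 0) mod 4 = 2, so x[178] = x[2] = 7.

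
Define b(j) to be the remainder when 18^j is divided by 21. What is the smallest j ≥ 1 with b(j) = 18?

1

Computing terms: b(0) = 1, b(1) = 18, b(2) = 9, b(3) = 15, b(4) = 18.
Since b(4) = b(1) = 18, the sequence is eventually periodic: after a pre-period of length 1 it cycles with period 3.
The value 18 first appears (with j ≥ 1) at b(1).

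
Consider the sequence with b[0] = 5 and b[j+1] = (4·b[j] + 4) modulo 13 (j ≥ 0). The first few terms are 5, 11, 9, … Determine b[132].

5

Computing terms: b[0] = 5,  b[1] = 11,  b[2] = 9,  b[3] = 1,  b[4] = 8,  b[5] = 10,  b[6] = 5.
The sequence repeats with period 6.
So b[132] = b[0 + ((132-0) mod 6)] = b[0] = 5.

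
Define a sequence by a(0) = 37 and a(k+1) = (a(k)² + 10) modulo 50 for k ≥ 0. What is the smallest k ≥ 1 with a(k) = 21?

Listing terms: a(0) = 37,  a(1) = 29,  a(2) = 1,  a(3) = 11,  a(4) = 31,  a(5) = 21,  a(6) = 1.
Since a(6) = a(2) = 1, the sequence is eventually periodic: after a pre-period of length 2 it cycles with period 4.
The value 21 first appears (with k ≥ 1) at a(5).

5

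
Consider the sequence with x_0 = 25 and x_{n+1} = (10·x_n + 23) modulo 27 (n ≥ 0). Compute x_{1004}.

14

Computing terms: x_0 = 25, x_1 = 3, x_2 = 26, x_3 = 13, x_4 = 18, x_5 = 14, x_6 = 1, x_7 = 6, x_8 = 2, x_9 = 16, x_{10} = 21, x_{11} = 17, x_{12} = 4, x_{13} = 9, x_{14} = 5, x_{15} = 19, x_{16} = 24, x_{17} = 20, x_{18} = 7, x_{19} = 12, x_{20} = 8, x_{21} = 22, x_{22} = 0, x_{23} = 23, x_{24} = 10, x_{25} = 15, x_{26} = 11, x_{27} = 25.
The sequence repeats with period 27.
So x_{1004} = x_{0 + ((1004-0) mod 27)} = x_5 = 14.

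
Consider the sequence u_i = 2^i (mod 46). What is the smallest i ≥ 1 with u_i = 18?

We have u_0 = 1, u_1 = 2, u_2 = 4, u_3 = 8, u_4 = 16, u_5 = 32, u_6 = 18, u_7 = 36, u_8 = 26, u_9 = 6, u_{10} = 12, u_{11} = 24, u_{12} = 2.
Since u_{12} = u_1 = 2, the sequence is eventually periodic: after a pre-period of length 1 it cycles with period 11.
The value 18 first appears (with i ≥ 1) at u_6.

6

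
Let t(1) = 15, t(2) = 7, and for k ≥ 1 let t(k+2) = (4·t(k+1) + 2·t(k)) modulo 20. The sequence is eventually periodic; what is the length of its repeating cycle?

Computing terms: t(1) = 15; t(2) = 7; t(3) = 18; t(4) = 6; t(5) = 0; t(6) = 12; t(7) = 8; t(8) = 16; t(9) = 0; t(10) = 12.
Since (t(9), t(10)) = (t(5), t(6)) = (0, 12) (two consecutive terms determine the rest), the sequence is eventually periodic: after a pre-period of length 4 it cycles with period 4.

4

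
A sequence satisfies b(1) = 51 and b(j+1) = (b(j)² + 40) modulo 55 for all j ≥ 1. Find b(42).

41

b(1) = 51,  b(2) = 1,  b(3) = 41,  b(4) = 16,  b(5) = 21,  b(6) = 41.
Since b(6) = b(3) = 41, the sequence is eventually periodic: after a pre-period of length 2 it cycles with period 3.
For j ≥ 3, b(j) depends only on (j - 3) mod 3. (42 - 3) mod 3 = 0, so b(42) = b(3) = 41.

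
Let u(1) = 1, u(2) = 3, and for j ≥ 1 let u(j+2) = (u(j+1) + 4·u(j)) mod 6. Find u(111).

Listing terms: u(1) = 1, u(2) = 3, u(3) = 1, u(4) = 1, u(5) = 5, u(6) = 3, u(7) = 5, u(8) = 5, u(9) = 1, u(10) = 3.
The sequence repeats with period 8.
So u(111) = u(1 + ((111-1) mod 8)) = u(7) = 5.

5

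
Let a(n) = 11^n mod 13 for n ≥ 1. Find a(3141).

Listing terms: a(1) = 11, a(2) = 4, a(3) = 5, a(4) = 3, a(5) = 7, a(6) = 12, a(7) = 2, a(8) = 9, a(9) = 8, a(10) = 10, a(11) = 6, a(12) = 1, a(13) = 11.
The sequence repeats with period 12.
(3141 - 1) mod 12 = 8, so a(3141) = a(9) = 8.

8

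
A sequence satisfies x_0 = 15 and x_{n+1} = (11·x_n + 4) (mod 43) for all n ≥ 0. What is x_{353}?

Computing terms: x_0 = 15; x_1 = 40; x_2 = 14; x_3 = 29; x_4 = 22; x_5 = 31; x_6 = 1; x_7 = 15.
Since x_7 = x_0 = 15, the sequence is periodic with period 7.
(353 - 0) mod 7 = 3, so x_{353} = x_3 = 29.

29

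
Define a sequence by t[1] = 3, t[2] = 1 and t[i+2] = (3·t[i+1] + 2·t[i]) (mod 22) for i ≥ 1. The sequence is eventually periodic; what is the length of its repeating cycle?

We have t[1] = 3; t[2] = 1; t[3] = 9; t[4] = 7; t[5] = 17; t[6] = 21; t[7] = 9; t[8] = 3; t[9] = 5; t[10] = 21; t[11] = 7; t[12] = 19; t[13] = 5; t[14] = 9; t[15] = 15; t[16] = 19; t[17] = 21; t[18] = 13; t[19] = 15; t[20] = 5; t[21] = 1; t[22] = 13; t[23] = 19; t[24] = 17; t[25] = 1; t[26] = 15; t[27] = 3; t[28] = 17; t[29] = 13; t[30] = 7; t[31] = 3; t[32] = 1.
The sequence repeats with period 30.

30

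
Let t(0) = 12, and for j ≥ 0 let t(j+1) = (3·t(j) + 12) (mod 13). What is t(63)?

Listing terms: t(0) = 12,  t(1) = 9,  t(2) = 0,  t(3) = 12.
The sequence repeats with period 3.
So t(63) = t(0 + ((63-0) mod 3)) = t(0) = 12.

12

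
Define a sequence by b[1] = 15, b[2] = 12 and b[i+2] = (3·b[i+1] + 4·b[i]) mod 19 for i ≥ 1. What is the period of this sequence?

18

b[1] = 15; b[2] = 12; b[3] = 1; b[4] = 13; b[5] = 5; b[6] = 10; b[7] = 12; b[8] = 0; b[9] = 10; b[10] = 11; b[11] = 16; b[12] = 16; b[13] = 17; b[14] = 1; b[15] = 14; b[16] = 8; b[17] = 4; b[18] = 6; b[19] = 15; b[20] = 12.
The sequence repeats with period 18.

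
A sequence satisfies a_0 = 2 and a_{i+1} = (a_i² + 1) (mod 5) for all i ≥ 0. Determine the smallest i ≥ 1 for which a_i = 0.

a_0 = 2, a_1 = 0, a_2 = 1, a_3 = 2.
The sequence repeats with period 3.
The value 0 first appears (with i ≥ 1) at a_1.

1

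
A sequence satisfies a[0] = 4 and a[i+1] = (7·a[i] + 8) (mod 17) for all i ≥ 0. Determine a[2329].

1

Listing terms: a[0] = 4, a[1] = 2, a[2] = 5, a[3] = 9, a[4] = 3, a[5] = 12, a[6] = 7, a[7] = 6, a[8] = 16, a[9] = 1, a[10] = 15, a[11] = 11, a[12] = 0, a[13] = 8, a[14] = 13, a[15] = 14, a[16] = 4.
Since a[16] = a[0] = 4, the sequence is periodic with period 16.
So a[2329] = a[0 + ((2329-0) mod 16)] = a[9] = 1.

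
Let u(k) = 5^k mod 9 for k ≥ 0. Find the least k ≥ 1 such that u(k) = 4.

4

Computing terms: u(0) = 1; u(1) = 5; u(2) = 7; u(3) = 8; u(4) = 4; u(5) = 2; u(6) = 1.
Since u(6) = u(0) = 1, the sequence is periodic with period 6.
The value 4 first appears (with k ≥ 1) at u(4).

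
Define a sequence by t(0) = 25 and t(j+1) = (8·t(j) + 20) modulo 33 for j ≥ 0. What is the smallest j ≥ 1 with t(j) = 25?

t(0) = 25,  t(1) = 22,  t(2) = 31,  t(3) = 4,  t(4) = 19,  t(5) = 7,  t(6) = 10,  t(7) = 1,  t(8) = 28,  t(9) = 13,  t(10) = 25.
Since t(10) = t(0) = 25, the sequence is periodic with period 10.
The value 25 next appears (with j ≥ 1) at t(10).

10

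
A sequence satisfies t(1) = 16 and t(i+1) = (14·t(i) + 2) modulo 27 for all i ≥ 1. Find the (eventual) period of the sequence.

We have t(1) = 16; t(2) = 10; t(3) = 7; t(4) = 19; t(5) = 25; t(6) = 1; t(7) = 16.
Since t(7) = t(1) = 16, the sequence is periodic with period 6.

6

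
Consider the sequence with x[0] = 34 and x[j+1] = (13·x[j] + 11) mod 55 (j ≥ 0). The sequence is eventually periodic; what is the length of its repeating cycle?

20

Computing terms: x[0] = 34; x[1] = 13; x[2] = 15; x[3] = 41; x[4] = 49; x[5] = 43; x[6] = 20; x[7] = 51; x[8] = 14; x[9] = 28; x[10] = 45; x[11] = 46; x[12] = 4; x[13] = 8; x[14] = 5; x[15] = 21; x[16] = 9; x[17] = 18; x[18] = 25; x[19] = 6; x[20] = 34.
The sequence repeats with period 20.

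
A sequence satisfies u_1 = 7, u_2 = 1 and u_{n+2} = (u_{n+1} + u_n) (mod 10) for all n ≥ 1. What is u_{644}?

9

We have u_1 = 7, u_2 = 1, u_3 = 8, u_4 = 9, u_5 = 7, u_6 = 6, u_7 = 3, u_8 = 9, u_9 = 2, u_{10} = 1, u_{11} = 3, u_{12} = 4, u_{13} = 7, u_{14} = 1.
Since (u_{13}, u_{14}) = (u_1, u_2) = (7, 1) (two consecutive terms determine the rest), the sequence is periodic with period 12.
So u_{644} = u_{1 + ((644-1) mod 12)} = u_8 = 9.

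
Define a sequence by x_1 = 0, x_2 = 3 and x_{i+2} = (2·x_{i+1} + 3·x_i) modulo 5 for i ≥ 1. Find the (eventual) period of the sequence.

4

We have x_1 = 0, x_2 = 3, x_3 = 1, x_4 = 1, x_5 = 0, x_6 = 3.
The sequence repeats with period 4.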